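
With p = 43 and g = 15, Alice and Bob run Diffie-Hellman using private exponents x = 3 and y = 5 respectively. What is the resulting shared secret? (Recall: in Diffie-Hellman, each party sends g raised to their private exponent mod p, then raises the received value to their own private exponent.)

Alice sends A = g^x mod p = 15^3 mod 43.
15^1 ≡ 15 (mod 43)
15^2 = (15^1)^2 ≡ 15^2 = 225 ≡ 10 (mod 43)
15^3 = 15^2 · 15^1 ≡ 10 · 15 ≡ 21 (mod 43).
So A = 21. Bob then computes K = A^y mod p = 21^5 mod 43.
21^1 ≡ 21 (mod 43)
21^2 = (21^1)^2 ≡ 21^2 = 441 ≡ 11 (mod 43)
21^4 = (21^2)^2 ≡ 11^2 = 121 ≡ 35 (mod 43)
21^5 = 21^4 · 21^1 ≡ 35 · 21 ≡ 4 (mod 43).

4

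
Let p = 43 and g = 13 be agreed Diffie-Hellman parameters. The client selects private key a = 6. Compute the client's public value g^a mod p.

Public value = 13^6 mod 43.
13^1 ≡ 13 (mod 43)
13^2 = (13^1)^2 ≡ 13^2 = 169 ≡ 40 (mod 43)
13^4 = (13^2)^2 ≡ 40^2 = 1600 ≡ 9 (mod 43)
13^6 = 13^4 · 13^2 ≡ 9 · 40 ≡ 16 (mod 43).

16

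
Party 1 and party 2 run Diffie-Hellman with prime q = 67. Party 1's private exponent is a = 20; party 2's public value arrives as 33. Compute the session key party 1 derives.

49

Shared key K = 33^20 mod 67.
33^1 ≡ 33 (mod 67)
33^2 = (33^1)^2 ≡ 33^2 = 1089 ≡ 17 (mod 67)
33^4 = (33^2)^2 ≡ 17^2 = 289 ≡ 21 (mod 67)
33^8 = (33^4)^2 ≡ 21^2 = 441 ≡ 39 (mod 67)
33^16 = (33^8)^2 ≡ 39^2 = 1521 ≡ 47 (mod 67)
33^20 = 33^16 · 33^4 ≡ 47 · 21 ≡ 49 (mod 67).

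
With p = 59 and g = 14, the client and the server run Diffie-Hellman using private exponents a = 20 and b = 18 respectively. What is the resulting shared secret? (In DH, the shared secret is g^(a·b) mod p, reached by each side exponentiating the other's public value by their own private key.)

48

The server sends B = g^b mod p = 14^18 mod 59.
14^1 ≡ 14 (mod 59)
14^2 = (14^1)^2 ≡ 14^2 = 196 ≡ 19 (mod 59)
14^4 = (14^2)^2 ≡ 19^2 = 361 ≡ 7 (mod 59)
14^8 = (14^4)^2 ≡ 7^2 = 49 ≡ 49 (mod 59)
14^16 = (14^8)^2 ≡ 49^2 = 2401 ≡ 41 (mod 59)
14^18 = 14^16 · 14^2 ≡ 41 · 19 ≡ 12 (mod 59).
So B = 12. The client then computes K = B^a mod p = 12^20 mod 59.
12^1 ≡ 12 (mod 59)
12^2 = (12^1)^2 ≡ 12^2 = 144 ≡ 26 (mod 59)
12^4 = (12^2)^2 ≡ 26^2 = 676 ≡ 27 (mod 59)
12^8 = (12^4)^2 ≡ 27^2 = 729 ≡ 21 (mod 59)
12^16 = (12^8)^2 ≡ 21^2 = 441 ≡ 28 (mod 59)
12^20 = 12^16 · 12^4 ≡ 28 · 27 ≡ 48 (mod 59).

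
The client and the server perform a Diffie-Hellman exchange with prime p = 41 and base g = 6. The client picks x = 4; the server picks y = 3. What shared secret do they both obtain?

4

The server sends B = g^y mod p = 6^3 mod 41.
6^1 ≡ 6 (mod 41)
6^2 = (6^1)^2 ≡ 6^2 = 36 ≡ 36 (mod 41)
6^3 = 6^2 · 6^1 ≡ 36 · 6 ≡ 11 (mod 41).
So B = 11. The client then computes K = B^x mod p = 11^4 mod 41.
11^1 ≡ 11 (mod 41)
11^2 = (11^1)^2 ≡ 11^2 = 121 ≡ 39 (mod 41)
11^4 = (11^2)^2 ≡ 39^2 = 1521 ≡ 4 (mod 41)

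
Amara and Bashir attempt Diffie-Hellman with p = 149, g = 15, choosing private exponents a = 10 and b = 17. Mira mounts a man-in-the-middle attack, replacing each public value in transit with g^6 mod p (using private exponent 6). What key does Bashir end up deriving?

86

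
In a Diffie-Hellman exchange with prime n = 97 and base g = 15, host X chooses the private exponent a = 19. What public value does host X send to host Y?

Public value = 15^19 (mod 97).
15^1 ≡ 15 (mod 97)
15^2 = (15^1)^2 ≡ 15^2 = 225 ≡ 31 (mod 97)
15^4 = (15^2)^2 ≡ 31^2 = 961 ≡ 88 (mod 97)
15^8 = (15^4)^2 ≡ 88^2 = 7744 ≡ 81 (mod 97)
15^16 = (15^8)^2 ≡ 81^2 = 6561 ≡ 62 (mod 97)
15^19 = 15^16 · 15^2 · 15^1 ≡ 62 · 31 · 15 ≡ 21 (mod 97).

21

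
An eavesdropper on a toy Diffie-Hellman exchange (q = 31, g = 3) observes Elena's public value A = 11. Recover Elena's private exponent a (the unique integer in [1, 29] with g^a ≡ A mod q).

23

Try successive powers of 3 modulo 31:
3^1 ≡ 3
3^2 ≡ 9
3^3 ≡ 27
3^4 ≡ 19
3^5 ≡ 26
3^6 ≡ 16
3^7 ≡ 17
3^8 ≡ 20
3^9 ≡ 29
3^10 ≡ 25
3^11 ≡ 13
3^12 ≡ 8
3^13 ≡ 24
3^14 ≡ 10
3^15 ≡ 30
3^16 ≡ 28
3^17 ≡ 22
3^18 ≡ 4
3^19 ≡ 12
3^20 ≡ 5
3^21 ≡ 15
3^22 ≡ 14
3^23 ≡ 11
Found: a = 23.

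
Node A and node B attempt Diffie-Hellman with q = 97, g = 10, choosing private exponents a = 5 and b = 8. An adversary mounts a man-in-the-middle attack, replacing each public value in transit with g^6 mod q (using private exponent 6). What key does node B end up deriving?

96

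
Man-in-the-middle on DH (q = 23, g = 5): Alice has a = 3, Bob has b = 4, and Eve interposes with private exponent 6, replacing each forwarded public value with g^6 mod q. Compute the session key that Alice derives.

Alice receives Eve's public value M = 5^6 mod 23 instead of the honest one.
5^1 ≡ 5 (mod 23)
5^2 = (5^1)^2 ≡ 5^2 = 25 ≡ 2 (mod 23)
5^4 = (5^2)^2 ≡ 2^2 = 4 ≡ 4 (mod 23)
5^6 = 5^4 · 5^2 ≡ 4 · 2 ≡ 8 (mod 23).
So M = 8. Alice computes K = M^3 mod 23.
8^1 ≡ 8 (mod 23)
8^2 = (8^1)^2 ≡ 8^2 = 64 ≡ 18 (mod 23)
8^3 = 8^2 · 8^1 ≡ 18 · 8 ≡ 6 (mod 23).

6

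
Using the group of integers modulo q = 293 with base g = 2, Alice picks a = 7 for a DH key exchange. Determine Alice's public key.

128

Public value = 2^7 (mod 293).
2^1 ≡ 2 (mod 293)
2^2 = (2^1)^2 ≡ 2^2 = 4 ≡ 4 (mod 293)
2^4 = (2^2)^2 ≡ 4^2 = 16 ≡ 16 (mod 293)
2^7 = 2^4 · 2^2 · 2^1 ≡ 16 · 4 · 2 ≡ 128 (mod 293).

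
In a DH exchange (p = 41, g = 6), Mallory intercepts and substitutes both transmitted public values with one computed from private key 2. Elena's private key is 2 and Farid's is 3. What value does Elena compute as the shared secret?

25

Elena receives Mallory's public value M = 6^2 mod 41 instead of the honest one.
6^1 ≡ 6 (mod 41)
6^2 = (6^1)^2 ≡ 6^2 = 36 ≡ 36 (mod 41)
So M = 36. Elena computes K = M^2 mod 41.
36^1 ≡ 36 (mod 41)
36^2 = (36^1)^2 ≡ 36^2 = 1296 ≡ 25 (mod 41)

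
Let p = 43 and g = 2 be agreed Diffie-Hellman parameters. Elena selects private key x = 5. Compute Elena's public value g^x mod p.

32

Public value = 2^5 mod 43.
2^1 ≡ 2 (mod 43)
2^2 = (2^1)^2 ≡ 2^2 = 4 ≡ 4 (mod 43)
2^4 = (2^2)^2 ≡ 4^2 = 16 ≡ 16 (mod 43)
2^5 = 2^4 · 2^1 ≡ 16 · 2 ≡ 32 (mod 43).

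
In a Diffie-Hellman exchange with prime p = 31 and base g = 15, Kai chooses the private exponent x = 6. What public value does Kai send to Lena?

16

Public value = 15^6 (mod 31).
15^1 ≡ 15 (mod 31)
15^2 = (15^1)^2 ≡ 15^2 = 225 ≡ 8 (mod 31)
15^4 = (15^2)^2 ≡ 8^2 = 64 ≡ 2 (mod 31)
15^6 = 15^4 · 15^2 ≡ 2 · 8 ≡ 16 (mod 31).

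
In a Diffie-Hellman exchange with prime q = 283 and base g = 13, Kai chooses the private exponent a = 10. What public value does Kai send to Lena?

Public value = 13^10 mod 283.
13^1 ≡ 13 (mod 283)
13^2 = (13^1)^2 ≡ 13^2 = 169 ≡ 169 (mod 283)
13^4 = (13^2)^2 ≡ 169^2 = 28561 ≡ 261 (mod 283)
13^8 = (13^4)^2 ≡ 261^2 = 68121 ≡ 201 (mod 283)
13^10 = 13^8 · 13^2 ≡ 201 · 169 ≡ 9 (mod 283).

9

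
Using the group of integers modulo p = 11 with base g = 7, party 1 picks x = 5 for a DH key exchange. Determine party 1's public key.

Public value = 7^{5} \pmod{11}.
7^1 ≡ 7 (mod 11)
7^2 = (7^1)^2 ≡ 7^2 = 49 ≡ 5 (mod 11)
7^4 = (7^2)^2 ≡ 5^2 = 25 ≡ 3 (mod 11)
7^5 = 7^4 · 7^1 ≡ 3 · 7 ≡ 10 (mod 11).

10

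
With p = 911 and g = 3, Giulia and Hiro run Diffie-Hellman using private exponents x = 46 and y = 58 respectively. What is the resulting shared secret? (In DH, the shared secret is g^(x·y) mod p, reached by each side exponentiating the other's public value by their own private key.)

777

Hiro sends B = g^y mod p = 3^58 mod 911.
3^1 ≡ 3 (mod 911)
3^2 = (3^1)^2 ≡ 3^2 = 9 ≡ 9 (mod 911)
3^4 = (3^2)^2 ≡ 9^2 = 81 ≡ 81 (mod 911)
3^8 = (3^4)^2 ≡ 81^2 = 6561 ≡ 184 (mod 911)
3^16 = (3^8)^2 ≡ 184^2 = 33856 ≡ 149 (mod 911)
3^32 = (3^16)^2 ≡ 149^2 = 22201 ≡ 337 (mod 911)
3^58 = 3^32 · 3^16 · 3^8 · 3^2 ≡ 337 · 149 · 184 · 9 ≡ 292 (mod 911).
So B = 292. Giulia then computes K = B^x mod p = 292^46 mod 911.
292^1 ≡ 292 (mod 911)
292^2 = (292^1)^2 ≡ 292^2 = 85264 ≡ 541 (mod 911)
292^4 = (292^2)^2 ≡ 541^2 = 292681 ≡ 250 (mod 911)
292^8 = (292^4)^2 ≡ 250^2 = 62500 ≡ 552 (mod 911)
292^16 = (292^8)^2 ≡ 552^2 = 304704 ≡ 430 (mod 911)
292^32 = (292^16)^2 ≡ 430^2 = 184900 ≡ 878 (mod 911)
292^46 = 292^32 · 292^8 · 292^4 · 292^2 ≡ 878 · 552 · 250 · 541 ≡ 777 (mod 911).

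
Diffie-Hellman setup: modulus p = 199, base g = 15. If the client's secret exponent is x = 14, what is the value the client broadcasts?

Public value = 15^14 (mod 199).
15^1 ≡ 15 (mod 199)
15^2 = (15^1)^2 ≡ 15^2 = 225 ≡ 26 (mod 199)
15^4 = (15^2)^2 ≡ 26^2 = 676 ≡ 79 (mod 199)
15^8 = (15^4)^2 ≡ 79^2 = 6241 ≡ 72 (mod 199)
15^14 = 15^8 · 15^4 · 15^2 ≡ 72 · 79 · 26 ≡ 31 (mod 199).

31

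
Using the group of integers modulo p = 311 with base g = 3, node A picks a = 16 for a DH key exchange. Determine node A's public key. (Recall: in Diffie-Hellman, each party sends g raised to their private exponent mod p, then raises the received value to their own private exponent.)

278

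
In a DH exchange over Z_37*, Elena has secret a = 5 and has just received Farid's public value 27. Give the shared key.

Shared key K = 27^5 mod 37.
27^1 ≡ 27 (mod 37)
27^2 = (27^1)^2 ≡ 27^2 = 729 ≡ 26 (mod 37)
27^4 = (27^2)^2 ≡ 26^2 = 676 ≡ 10 (mod 37)
27^5 = 27^4 · 27^1 ≡ 10 · 27 ≡ 11 (mod 37).

11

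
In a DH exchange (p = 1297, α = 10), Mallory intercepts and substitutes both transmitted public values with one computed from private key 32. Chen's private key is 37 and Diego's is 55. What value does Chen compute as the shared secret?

Chen receives Mallory's public value M = 10^32 mod 1297 instead of the honest one.
10^1 ≡ 10 (mod 1297)
10^2 = (10^1)^2 ≡ 10^2 = 100 ≡ 100 (mod 1297)
10^4 = (10^2)^2 ≡ 100^2 = 10000 ≡ 921 (mod 1297)
10^8 = (10^4)^2 ≡ 921^2 = 848241 ≡ 3 (mod 1297)
10^16 = (10^8)^2 ≡ 3^2 = 9 ≡ 9 (mod 1297)
10^32 = (10^16)^2 ≡ 9^2 = 81 ≡ 81 (mod 1297)
So M = 81. Chen computes K = M^37 mod 1297.
81^1 ≡ 81 (mod 1297)
81^2 = (81^1)^2 ≡ 81^2 = 6561 ≡ 76 (mod 1297)
81^4 = (81^2)^2 ≡ 76^2 = 5776 ≡ 588 (mod 1297)
81^8 = (81^4)^2 ≡ 588^2 = 345744 ≡ 742 (mod 1297)
81^16 = (81^8)^2 ≡ 742^2 = 550564 ≡ 636 (mod 1297)
81^32 = (81^16)^2 ≡ 636^2 = 404496 ≡ 1129 (mod 1297)
81^37 = 81^32 · 81^4 · 81^1 ≡ 1129 · 588 · 81 ≡ 986 (mod 1297).

986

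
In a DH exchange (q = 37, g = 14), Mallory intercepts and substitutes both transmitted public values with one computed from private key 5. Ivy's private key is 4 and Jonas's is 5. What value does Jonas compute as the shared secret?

14

Jonas receives Mallory's public value M = 14^5 mod 37 instead of the honest one.
14^1 ≡ 14 (mod 37)
14^2 = (14^1)^2 ≡ 14^2 = 196 ≡ 11 (mod 37)
14^4 = (14^2)^2 ≡ 11^2 = 121 ≡ 10 (mod 37)
14^5 = 14^4 · 14^1 ≡ 10 · 14 ≡ 29 (mod 37).
So M = 29. Jonas computes K = M^5 mod 37.
29^1 ≡ 29 (mod 37)
29^2 = (29^1)^2 ≡ 29^2 = 841 ≡ 27 (mod 37)
29^4 = (29^2)^2 ≡ 27^2 = 729 ≡ 26 (mod 37)
29^5 = 29^4 · 29^1 ≡ 26 · 29 ≡ 14 (mod 37).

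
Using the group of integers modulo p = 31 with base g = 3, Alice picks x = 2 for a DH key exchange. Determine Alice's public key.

Public value = 3^2 mod 31.
3^1 ≡ 3 (mod 31)
3^2 = (3^1)^2 ≡ 3^2 = 9 ≡ 9 (mod 31)

9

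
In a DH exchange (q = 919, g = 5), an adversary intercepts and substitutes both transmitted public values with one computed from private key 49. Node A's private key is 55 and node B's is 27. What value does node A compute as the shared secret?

Node A receives an adversary's public value M = 5^49 mod 919 instead of the honest one.
5^1 ≡ 5 (mod 919)
5^2 = (5^1)^2 ≡ 5^2 = 25 ≡ 25 (mod 919)
5^4 = (5^2)^2 ≡ 25^2 = 625 ≡ 625 (mod 919)
5^8 = (5^4)^2 ≡ 625^2 = 390625 ≡ 50 (mod 919)
5^16 = (5^8)^2 ≡ 50^2 = 2500 ≡ 662 (mod 919)
5^32 = (5^16)^2 ≡ 662^2 = 438244 ≡ 800 (mod 919)
5^49 = 5^32 · 5^16 · 5^1 ≡ 800 · 662 · 5 ≡ 361 (mod 919).
So M = 361. Node A computes K = M^55 mod 919.
361^1 ≡ 361 (mod 919)
361^2 = (361^1)^2 ≡ 361^2 = 130321 ≡ 742 (mod 919)
361^4 = (361^2)^2 ≡ 742^2 = 550564 ≡ 83 (mod 919)
361^8 = (361^4)^2 ≡ 83^2 = 6889 ≡ 456 (mod 919)
361^16 = (361^8)^2 ≡ 456^2 = 207936 ≡ 242 (mod 919)
361^32 = (361^16)^2 ≡ 242^2 = 58564 ≡ 667 (mod 919)
361^55 = 361^32 · 361^16 · 361^4 · 361^2 · 361^1 ≡ 667 · 242 · 83 · 742 · 361 ≡ 744 (mod 919).

744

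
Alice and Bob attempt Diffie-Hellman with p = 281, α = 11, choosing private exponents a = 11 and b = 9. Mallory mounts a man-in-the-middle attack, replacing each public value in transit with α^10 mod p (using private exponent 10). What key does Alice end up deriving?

10

Alice receives Mallory's public value M = 11^10 mod 281 instead of the honest one.
11^1 ≡ 11 (mod 281)
11^2 = (11^1)^2 ≡ 11^2 = 121 ≡ 121 (mod 281)
11^4 = (11^2)^2 ≡ 121^2 = 14641 ≡ 29 (mod 281)
11^8 = (11^4)^2 ≡ 29^2 = 841 ≡ 279 (mod 281)
11^10 = 11^8 · 11^2 ≡ 279 · 121 ≡ 39 (mod 281).
So M = 39. Alice computes K = M^11 mod 281.
39^1 ≡ 39 (mod 281)
39^2 = (39^1)^2 ≡ 39^2 = 1521 ≡ 116 (mod 281)
39^4 = (39^2)^2 ≡ 116^2 = 13456 ≡ 249 (mod 281)
39^8 = (39^4)^2 ≡ 249^2 = 62001 ≡ 181 (mod 281)
39^11 = 39^8 · 39^2 · 39^1 ≡ 181 · 116 · 39 ≡ 10 (mod 281).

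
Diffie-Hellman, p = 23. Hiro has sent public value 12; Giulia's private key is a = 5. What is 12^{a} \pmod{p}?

18

Shared key K = 12^5 mod 23.
12^1 ≡ 12 (mod 23)
12^2 = (12^1)^2 ≡ 12^2 = 144 ≡ 6 (mod 23)
12^4 = (12^2)^2 ≡ 6^2 = 36 ≡ 13 (mod 23)
12^5 = 12^4 · 12^1 ≡ 13 · 12 ≡ 18 (mod 23).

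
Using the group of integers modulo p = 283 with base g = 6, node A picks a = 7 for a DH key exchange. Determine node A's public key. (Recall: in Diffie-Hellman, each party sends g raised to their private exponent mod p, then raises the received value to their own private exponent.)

49

Public value = 6^7 (mod 283).
6^1 ≡ 6 (mod 283)
6^2 = (6^1)^2 ≡ 6^2 = 36 ≡ 36 (mod 283)
6^4 = (6^2)^2 ≡ 36^2 = 1296 ≡ 164 (mod 283)
6^7 = 6^4 · 6^2 · 6^1 ≡ 164 · 36 · 6 ≡ 49 (mod 283).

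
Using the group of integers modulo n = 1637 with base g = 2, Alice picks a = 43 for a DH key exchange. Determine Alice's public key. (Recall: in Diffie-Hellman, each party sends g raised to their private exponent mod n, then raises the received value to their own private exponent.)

577

Public value = 2^43 (mod 1637).
2^1 ≡ 2 (mod 1637)
2^2 = (2^1)^2 ≡ 2^2 = 4 ≡ 4 (mod 1637)
2^4 = (2^2)^2 ≡ 4^2 = 16 ≡ 16 (mod 1637)
2^8 = (2^4)^2 ≡ 16^2 = 256 ≡ 256 (mod 1637)
2^16 = (2^8)^2 ≡ 256^2 = 65536 ≡ 56 (mod 1637)
2^32 = (2^16)^2 ≡ 56^2 = 3136 ≡ 1499 (mod 1637)
2^43 = 2^32 · 2^8 · 2^2 · 2^1 ≡ 1499 · 256 · 4 · 2 ≡ 577 (mod 1637).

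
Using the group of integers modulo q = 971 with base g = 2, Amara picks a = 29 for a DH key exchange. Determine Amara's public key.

157

Public value = 2^29 mod 971.
2^1 ≡ 2 (mod 971)
2^2 = (2^1)^2 ≡ 2^2 = 4 ≡ 4 (mod 971)
2^4 = (2^2)^2 ≡ 4^2 = 16 ≡ 16 (mod 971)
2^8 = (2^4)^2 ≡ 16^2 = 256 ≡ 256 (mod 971)
2^16 = (2^8)^2 ≡ 256^2 = 65536 ≡ 479 (mod 971)
2^29 = 2^16 · 2^8 · 2^4 · 2^1 ≡ 479 · 256 · 16 · 2 ≡ 157 (mod 971).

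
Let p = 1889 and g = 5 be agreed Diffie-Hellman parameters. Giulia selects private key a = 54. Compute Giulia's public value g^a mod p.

801

Public value = 5^54 mod 1889.
5^1 ≡ 5 (mod 1889)
5^2 = (5^1)^2 ≡ 5^2 = 25 ≡ 25 (mod 1889)
5^4 = (5^2)^2 ≡ 25^2 = 625 ≡ 625 (mod 1889)
5^8 = (5^4)^2 ≡ 625^2 = 390625 ≡ 1491 (mod 1889)
5^16 = (5^8)^2 ≡ 1491^2 = 2223081 ≡ 1617 (mod 1889)
5^32 = (5^16)^2 ≡ 1617^2 = 2614689 ≡ 313 (mod 1889)
5^54 = 5^32 · 5^16 · 5^4 · 5^2 ≡ 313 · 1617 · 625 · 25 ≡ 801 (mod 1889).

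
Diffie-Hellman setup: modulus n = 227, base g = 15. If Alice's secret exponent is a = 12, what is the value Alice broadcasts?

Public value = 15^12 (mod 227).
15^1 ≡ 15 (mod 227)
15^2 = (15^1)^2 ≡ 15^2 = 225 ≡ 225 (mod 227)
15^4 = (15^2)^2 ≡ 225^2 = 50625 ≡ 4 (mod 227)
15^8 = (15^4)^2 ≡ 4^2 = 16 ≡ 16 (mod 227)
15^12 = 15^8 · 15^4 ≡ 16 · 4 ≡ 64 (mod 227).

64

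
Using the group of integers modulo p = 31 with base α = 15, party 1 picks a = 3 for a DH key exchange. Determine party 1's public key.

Public value = 15^{3} \pmod{31}.
15^1 ≡ 15 (mod 31)
15^2 = (15^1)^2 ≡ 15^2 = 225 ≡ 8 (mod 31)
15^3 = 15^2 · 15^1 ≡ 8 · 15 ≡ 27 (mod 31).

27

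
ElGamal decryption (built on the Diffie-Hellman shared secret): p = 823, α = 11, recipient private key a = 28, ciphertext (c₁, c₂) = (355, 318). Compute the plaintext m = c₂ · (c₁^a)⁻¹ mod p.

622

Shared mask s = c₁^a mod p = 355^28 mod 823.
355^1 ≡ 355 (mod 823)
355^2 = (355^1)^2 ≡ 355^2 = 126025 ≡ 106 (mod 823)
355^4 = (355^2)^2 ≡ 106^2 = 11236 ≡ 537 (mod 823)
355^8 = (355^4)^2 ≡ 537^2 = 288369 ≡ 319 (mod 823)
355^16 = (355^8)^2 ≡ 319^2 = 101761 ≡ 532 (mod 823)
355^28 = 355^16 · 355^8 · 355^4 ≡ 532 · 319 · 537 ≡ 760 (mod 823).
So s = 760; s⁻¹ ≡ 209 (mod 823).
m = c₂ · s⁻¹ mod 823 = 318 · 209 mod 823 = 622.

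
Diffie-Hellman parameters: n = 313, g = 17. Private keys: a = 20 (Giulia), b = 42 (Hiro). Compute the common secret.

Hiro sends B = g^b mod n = 17^42 mod 313.
17^1 ≡ 17 (mod 313)
17^2 = (17^1)^2 ≡ 17^2 = 289 ≡ 289 (mod 313)
17^4 = (17^2)^2 ≡ 289^2 = 83521 ≡ 263 (mod 313)
17^8 = (17^4)^2 ≡ 263^2 = 69169 ≡ 309 (mod 313)
17^16 = (17^8)^2 ≡ 309^2 = 95481 ≡ 16 (mod 313)
17^32 = (17^16)^2 ≡ 16^2 = 256 ≡ 256 (mod 313)
17^42 = 17^32 · 17^8 · 17^2 ≡ 256 · 309 · 289 ≡ 162 (mod 313).
So B = 162. Giulia then computes K = B^a mod n = 162^20 mod 313.
162^1 ≡ 162 (mod 313)
162^2 = (162^1)^2 ≡ 162^2 = 26244 ≡ 265 (mod 313)
162^4 = (162^2)^2 ≡ 265^2 = 70225 ≡ 113 (mod 313)
162^8 = (162^4)^2 ≡ 113^2 = 12769 ≡ 249 (mod 313)
162^16 = (162^8)^2 ≡ 249^2 = 62001 ≡ 27 (mod 313)
162^20 = 162^16 · 162^4 ≡ 27 · 113 ≡ 234 (mod 313).

234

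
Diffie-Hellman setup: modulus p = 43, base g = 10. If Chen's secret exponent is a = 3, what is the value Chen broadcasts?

Public value = 10^3 (mod 43).
10^1 ≡ 10 (mod 43)
10^2 = (10^1)^2 ≡ 10^2 = 100 ≡ 14 (mod 43)
10^3 = 10^2 · 10^1 ≡ 14 · 10 ≡ 11 (mod 43).

11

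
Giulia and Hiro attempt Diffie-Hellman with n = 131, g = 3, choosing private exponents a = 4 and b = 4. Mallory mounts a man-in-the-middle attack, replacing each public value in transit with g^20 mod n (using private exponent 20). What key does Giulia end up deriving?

84

Giulia receives Mallory's public value M = 3^20 mod 131 instead of the honest one.
3^1 ≡ 3 (mod 131)
3^2 = (3^1)^2 ≡ 3^2 = 9 ≡ 9 (mod 131)
3^4 = (3^2)^2 ≡ 9^2 = 81 ≡ 81 (mod 131)
3^8 = (3^4)^2 ≡ 81^2 = 6561 ≡ 11 (mod 131)
3^16 = (3^8)^2 ≡ 11^2 = 121 ≡ 121 (mod 131)
3^20 = 3^16 · 3^4 ≡ 121 · 81 ≡ 107 (mod 131).
So M = 107. Giulia computes K = M^4 mod 131.
107^1 ≡ 107 (mod 131)
107^2 = (107^1)^2 ≡ 107^2 = 11449 ≡ 52 (mod 131)
107^4 = (107^2)^2 ≡ 52^2 = 2704 ≡ 84 (mod 131)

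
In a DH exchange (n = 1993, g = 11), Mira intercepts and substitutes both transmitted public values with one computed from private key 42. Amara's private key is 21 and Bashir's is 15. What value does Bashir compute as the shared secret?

Bashir receives Mira's public value M = 11^42 mod 1993 instead of the honest one.
11^1 ≡ 11 (mod 1993)
11^2 = (11^1)^2 ≡ 11^2 = 121 ≡ 121 (mod 1993)
11^4 = (11^2)^2 ≡ 121^2 = 14641 ≡ 690 (mod 1993)
11^8 = (11^4)^2 ≡ 690^2 = 476100 ≡ 1766 (mod 1993)
11^16 = (11^8)^2 ≡ 1766^2 = 3118756 ≡ 1704 (mod 1993)
11^32 = (11^16)^2 ≡ 1704^2 = 2903616 ≡ 1808 (mod 1993)
11^42 = 11^32 · 11^8 · 11^2 ≡ 1808 · 1766 · 121 ≡ 1238 (mod 1993).
So M = 1238. Bashir computes K = M^15 mod 1993.
1238^1 ≡ 1238 (mod 1993)
1238^2 = (1238^1)^2 ≡ 1238^2 = 1532644 ≡ 27 (mod 1993)
1238^4 = (1238^2)^2 ≡ 27^2 = 729 ≡ 729 (mod 1993)
1238^8 = (1238^4)^2 ≡ 729^2 = 531441 ≡ 1303 (mod 1993)
1238^15 = 1238^8 · 1238^4 · 1238^2 · 1238^1 ≡ 1303 · 729 · 27 · 1238 ≡ 1402 (mod 1993).

1402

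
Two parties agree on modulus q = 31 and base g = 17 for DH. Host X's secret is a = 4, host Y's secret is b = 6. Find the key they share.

Host Y sends B = g^b mod q = 17^6 mod 31.
17^1 ≡ 17 (mod 31)
17^2 = (17^1)^2 ≡ 17^2 = 289 ≡ 10 (mod 31)
17^4 = (17^2)^2 ≡ 10^2 = 100 ≡ 7 (mod 31)
17^6 = 17^4 · 17^2 ≡ 7 · 10 ≡ 8 (mod 31).
So B = 8. Host X then computes K = B^a mod q = 8^4 mod 31.
8^1 ≡ 8 (mod 31)
8^2 = (8^1)^2 ≡ 8^2 = 64 ≡ 2 (mod 31)
8^4 = (8^2)^2 ≡ 2^2 = 4 ≡ 4 (mod 31)

4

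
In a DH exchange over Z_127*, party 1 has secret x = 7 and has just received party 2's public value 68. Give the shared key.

22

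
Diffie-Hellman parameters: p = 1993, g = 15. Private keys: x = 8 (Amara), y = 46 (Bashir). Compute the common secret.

1889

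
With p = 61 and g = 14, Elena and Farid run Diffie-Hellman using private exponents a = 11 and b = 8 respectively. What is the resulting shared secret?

47

Elena sends A = g^a mod p = 14^11 mod 61.
14^1 ≡ 14 (mod 61)
14^2 = (14^1)^2 ≡ 14^2 = 196 ≡ 13 (mod 61)
14^4 = (14^2)^2 ≡ 13^2 = 169 ≡ 47 (mod 61)
14^8 = (14^4)^2 ≡ 47^2 = 2209 ≡ 13 (mod 61)
14^11 = 14^8 · 14^2 · 14^1 ≡ 13 · 13 · 14 ≡ 48 (mod 61).
So A = 48. Farid then computes K = A^b mod p = 48^8 mod 61.
48^1 ≡ 48 (mod 61)
48^2 = (48^1)^2 ≡ 48^2 = 2304 ≡ 47 (mod 61)
48^4 = (48^2)^2 ≡ 47^2 = 2209 ≡ 13 (mod 61)
48^8 = (48^4)^2 ≡ 13^2 = 169 ≡ 47 (mod 61)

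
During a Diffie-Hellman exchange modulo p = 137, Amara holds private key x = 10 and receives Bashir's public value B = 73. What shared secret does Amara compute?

38

Shared key K = 73^10 mod 137.
73^1 ≡ 73 (mod 137)
73^2 = (73^1)^2 ≡ 73^2 = 5329 ≡ 123 (mod 137)
73^4 = (73^2)^2 ≡ 123^2 = 15129 ≡ 59 (mod 137)
73^8 = (73^4)^2 ≡ 59^2 = 3481 ≡ 56 (mod 137)
73^10 = 73^8 · 73^2 ≡ 56 · 123 ≡ 38 (mod 137).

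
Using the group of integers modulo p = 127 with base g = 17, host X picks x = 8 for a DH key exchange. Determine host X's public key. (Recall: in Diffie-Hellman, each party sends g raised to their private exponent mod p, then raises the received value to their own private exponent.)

Public value = 17^8 mod 127.
17^1 ≡ 17 (mod 127)
17^2 = (17^1)^2 ≡ 17^2 = 289 ≡ 35 (mod 127)
17^4 = (17^2)^2 ≡ 35^2 = 1225 ≡ 82 (mod 127)
17^8 = (17^4)^2 ≡ 82^2 = 6724 ≡ 120 (mod 127)

120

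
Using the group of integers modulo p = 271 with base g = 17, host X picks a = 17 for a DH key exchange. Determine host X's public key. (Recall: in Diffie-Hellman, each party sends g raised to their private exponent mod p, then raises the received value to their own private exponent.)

223

Public value = 17^17 mod 271.
17^1 ≡ 17 (mod 271)
17^2 = (17^1)^2 ≡ 17^2 = 289 ≡ 18 (mod 271)
17^4 = (17^2)^2 ≡ 18^2 = 324 ≡ 53 (mod 271)
17^8 = (17^4)^2 ≡ 53^2 = 2809 ≡ 99 (mod 271)
17^16 = (17^8)^2 ≡ 99^2 = 9801 ≡ 45 (mod 271)
17^17 = 17^16 · 17^1 ≡ 45 · 17 ≡ 223 (mod 271).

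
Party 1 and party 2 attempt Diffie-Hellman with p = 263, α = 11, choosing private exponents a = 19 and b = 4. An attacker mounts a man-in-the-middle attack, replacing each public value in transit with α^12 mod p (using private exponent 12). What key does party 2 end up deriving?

104

Party 2 receives an attacker's public value M = 11^12 mod 263 instead of the honest one.
11^1 ≡ 11 (mod 263)
11^2 = (11^1)^2 ≡ 11^2 = 121 ≡ 121 (mod 263)
11^4 = (11^2)^2 ≡ 121^2 = 14641 ≡ 176 (mod 263)
11^8 = (11^4)^2 ≡ 176^2 = 30976 ≡ 205 (mod 263)
11^12 = 11^8 · 11^4 ≡ 205 · 176 ≡ 49 (mod 263).
So M = 49. Party 2 computes K = M^4 mod 263.
49^1 ≡ 49 (mod 263)
49^2 = (49^1)^2 ≡ 49^2 = 2401 ≡ 34 (mod 263)
49^4 = (49^2)^2 ≡ 34^2 = 1156 ≡ 104 (mod 263)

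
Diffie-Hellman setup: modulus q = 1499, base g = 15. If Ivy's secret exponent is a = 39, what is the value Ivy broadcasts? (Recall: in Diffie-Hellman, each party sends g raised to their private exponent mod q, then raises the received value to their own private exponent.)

Public value = 15^39 (mod 1499).
15^1 ≡ 15 (mod 1499)
15^2 = (15^1)^2 ≡ 15^2 = 225 ≡ 225 (mod 1499)
15^4 = (15^2)^2 ≡ 225^2 = 50625 ≡ 1158 (mod 1499)
15^8 = (15^4)^2 ≡ 1158^2 = 1340964 ≡ 858 (mod 1499)
15^16 = (15^8)^2 ≡ 858^2 = 736164 ≡ 155 (mod 1499)
15^32 = (15^16)^2 ≡ 155^2 = 24025 ≡ 41 (mod 1499)
15^39 = 15^32 · 15^4 · 15^2 · 15^1 ≡ 41 · 1158 · 225 · 15 ≡ 1146 (mod 1499).

1146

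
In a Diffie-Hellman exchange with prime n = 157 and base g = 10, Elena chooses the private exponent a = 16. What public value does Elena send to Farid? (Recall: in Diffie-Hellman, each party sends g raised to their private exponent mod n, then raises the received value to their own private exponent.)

89

Public value = 10^16 mod 157.
10^1 ≡ 10 (mod 157)
10^2 = (10^1)^2 ≡ 10^2 = 100 ≡ 100 (mod 157)
10^4 = (10^2)^2 ≡ 100^2 = 10000 ≡ 109 (mod 157)
10^8 = (10^4)^2 ≡ 109^2 = 11881 ≡ 106 (mod 157)
10^16 = (10^8)^2 ≡ 106^2 = 11236 ≡ 89 (mod 157)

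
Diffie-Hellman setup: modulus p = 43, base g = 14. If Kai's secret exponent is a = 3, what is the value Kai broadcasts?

35

Public value = 14^{3} \pmod{43}.
14^1 ≡ 14 (mod 43)
14^2 = (14^1)^2 ≡ 14^2 = 196 ≡ 24 (mod 43)
14^3 = 14^2 · 14^1 ≡ 24 · 14 ≡ 35 (mod 43).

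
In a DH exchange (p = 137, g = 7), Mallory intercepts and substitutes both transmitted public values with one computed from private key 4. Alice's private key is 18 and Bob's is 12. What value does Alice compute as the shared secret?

72

Alice receives Mallory's public value M = 7^4 mod 137 instead of the honest one.
7^1 ≡ 7 (mod 137)
7^2 = (7^1)^2 ≡ 7^2 = 49 ≡ 49 (mod 137)
7^4 = (7^2)^2 ≡ 49^2 = 2401 ≡ 72 (mod 137)
So M = 72. Alice computes K = M^18 mod 137.
72^1 ≡ 72 (mod 137)
72^2 = (72^1)^2 ≡ 72^2 = 5184 ≡ 115 (mod 137)
72^4 = (72^2)^2 ≡ 115^2 = 13225 ≡ 73 (mod 137)
72^8 = (72^4)^2 ≡ 73^2 = 5329 ≡ 123 (mod 137)
72^16 = (72^8)^2 ≡ 123^2 = 15129 ≡ 59 (mod 137)
72^18 = 72^16 · 72^2 ≡ 59 · 115 ≡ 72 (mod 137).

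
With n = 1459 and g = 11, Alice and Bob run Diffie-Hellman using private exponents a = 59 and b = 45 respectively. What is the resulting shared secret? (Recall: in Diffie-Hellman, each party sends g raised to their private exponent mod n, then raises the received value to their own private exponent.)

743

Bob sends B = g^b mod n = 11^45 mod 1459.
11^1 ≡ 11 (mod 1459)
11^2 = (11^1)^2 ≡ 11^2 = 121 ≡ 121 (mod 1459)
11^4 = (11^2)^2 ≡ 121^2 = 14641 ≡ 51 (mod 1459)
11^8 = (11^4)^2 ≡ 51^2 = 2601 ≡ 1142 (mod 1459)
11^16 = (11^8)^2 ≡ 1142^2 = 1304164 ≡ 1277 (mod 1459)
11^32 = (11^16)^2 ≡ 1277^2 = 1630729 ≡ 1026 (mod 1459)
11^45 = 11^32 · 11^8 · 11^4 · 11^1 ≡ 1026 · 1142 · 51 · 11 ≡ 319 (mod 1459).
So B = 319. Alice then computes K = B^a mod n = 319^59 mod 1459.
319^1 ≡ 319 (mod 1459)
319^2 = (319^1)^2 ≡ 319^2 = 101761 ≡ 1090 (mod 1459)
319^4 = (319^2)^2 ≡ 1090^2 = 1188100 ≡ 474 (mod 1459)
319^8 = (319^4)^2 ≡ 474^2 = 224676 ≡ 1449 (mod 1459)
319^16 = (319^8)^2 ≡ 1449^2 = 2099601 ≡ 100 (mod 1459)
319^32 = (319^16)^2 ≡ 100^2 = 10000 ≡ 1246 (mod 1459)
319^59 = 319^32 · 319^16 · 319^8 · 319^2 · 319^1 ≡ 1246 · 100 · 1449 · 1090 · 319 ≡ 743 (mod 1459).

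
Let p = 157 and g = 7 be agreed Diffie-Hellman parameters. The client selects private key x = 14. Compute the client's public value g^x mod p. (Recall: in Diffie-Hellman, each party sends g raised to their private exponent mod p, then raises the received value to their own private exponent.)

118

Public value = 7^14 mod 157.
7^1 ≡ 7 (mod 157)
7^2 = (7^1)^2 ≡ 7^2 = 49 ≡ 49 (mod 157)
7^4 = (7^2)^2 ≡ 49^2 = 2401 ≡ 46 (mod 157)
7^8 = (7^4)^2 ≡ 46^2 = 2116 ≡ 75 (mod 157)
7^14 = 7^8 · 7^4 · 7^2 ≡ 75 · 46 · 49 ≡ 118 (mod 157).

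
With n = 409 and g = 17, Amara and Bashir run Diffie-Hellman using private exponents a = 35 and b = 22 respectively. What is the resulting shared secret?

218

Amara sends A = g^a mod n = 17^35 mod 409.
17^1 ≡ 17 (mod 409)
17^2 = (17^1)^2 ≡ 17^2 = 289 ≡ 289 (mod 409)
17^4 = (17^2)^2 ≡ 289^2 = 83521 ≡ 85 (mod 409)
17^8 = (17^4)^2 ≡ 85^2 = 7225 ≡ 272 (mod 409)
17^16 = (17^8)^2 ≡ 272^2 = 73984 ≡ 364 (mod 409)
17^32 = (17^16)^2 ≡ 364^2 = 132496 ≡ 389 (mod 409)
17^35 = 17^32 · 17^2 · 17^1 ≡ 389 · 289 · 17 ≡ 309 (mod 409).
So A = 309. Bashir then computes K = A^b mod n = 309^22 mod 409.
309^1 ≡ 309 (mod 409)
309^2 = (309^1)^2 ≡ 309^2 = 95481 ≡ 184 (mod 409)
309^4 = (309^2)^2 ≡ 184^2 = 33856 ≡ 318 (mod 409)
309^8 = (309^4)^2 ≡ 318^2 = 101124 ≡ 101 (mod 409)
309^16 = (309^8)^2 ≡ 101^2 = 10201 ≡ 385 (mod 409)
309^22 = 309^16 · 309^4 · 309^2 ≡ 385 · 318 · 184 ≡ 218 (mod 409).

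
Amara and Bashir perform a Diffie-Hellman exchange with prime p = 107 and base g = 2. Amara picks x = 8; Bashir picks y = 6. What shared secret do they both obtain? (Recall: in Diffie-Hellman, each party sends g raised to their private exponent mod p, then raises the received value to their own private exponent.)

10

Amara sends A = g^x mod p = 2^8 mod 107.
2^1 ≡ 2 (mod 107)
2^2 = (2^1)^2 ≡ 2^2 = 4 ≡ 4 (mod 107)
2^4 = (2^2)^2 ≡ 4^2 = 16 ≡ 16 (mod 107)
2^8 = (2^4)^2 ≡ 16^2 = 256 ≡ 42 (mod 107)
So A = 42. Bashir then computes K = A^y mod p = 42^6 mod 107.
42^1 ≡ 42 (mod 107)
42^2 = (42^1)^2 ≡ 42^2 = 1764 ≡ 52 (mod 107)
42^4 = (42^2)^2 ≡ 52^2 = 2704 ≡ 29 (mod 107)
42^6 = 42^4 · 42^2 ≡ 29 · 52 ≡ 10 (mod 107).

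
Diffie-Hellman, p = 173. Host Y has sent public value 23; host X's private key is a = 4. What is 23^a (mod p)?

Shared key K = 23^4 mod 173.
23^1 ≡ 23 (mod 173)
23^2 = (23^1)^2 ≡ 23^2 = 529 ≡ 10 (mod 173)
23^4 = (23^2)^2 ≡ 10^2 = 100 ≡ 100 (mod 173)

100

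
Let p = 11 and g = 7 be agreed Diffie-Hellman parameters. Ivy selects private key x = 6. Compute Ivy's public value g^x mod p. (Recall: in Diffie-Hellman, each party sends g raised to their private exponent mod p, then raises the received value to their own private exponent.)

4

Public value = 7^6 mod 11.
7^1 ≡ 7 (mod 11)
7^2 = (7^1)^2 ≡ 7^2 = 49 ≡ 5 (mod 11)
7^4 = (7^2)^2 ≡ 5^2 = 25 ≡ 3 (mod 11)
7^6 = 7^4 · 7^2 ≡ 3 · 5 ≡ 4 (mod 11).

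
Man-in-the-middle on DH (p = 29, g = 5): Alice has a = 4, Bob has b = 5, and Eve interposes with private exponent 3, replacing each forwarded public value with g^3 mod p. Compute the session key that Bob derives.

Bob receives Eve's public value M = 5^3 mod 29 instead of the honest one.
5^1 ≡ 5 (mod 29)
5^2 = (5^1)^2 ≡ 5^2 = 25 ≡ 25 (mod 29)
5^3 = 5^2 · 5^1 ≡ 25 · 5 ≡ 9 (mod 29).
So M = 9. Bob computes K = M^5 mod 29.
9^1 ≡ 9 (mod 29)
9^2 = (9^1)^2 ≡ 9^2 = 81 ≡ 23 (mod 29)
9^4 = (9^2)^2 ≡ 23^2 = 529 ≡ 7 (mod 29)
9^5 = 9^4 · 9^1 ≡ 7 · 9 ≡ 5 (mod 29).

5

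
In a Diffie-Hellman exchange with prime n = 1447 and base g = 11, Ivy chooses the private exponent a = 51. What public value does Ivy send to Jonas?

Public value = 11^51 mod 1447.
11^1 ≡ 11 (mod 1447)
11^2 = (11^1)^2 ≡ 11^2 = 121 ≡ 121 (mod 1447)
11^4 = (11^2)^2 ≡ 121^2 = 14641 ≡ 171 (mod 1447)
11^8 = (11^4)^2 ≡ 171^2 = 29241 ≡ 301 (mod 1447)
11^16 = (11^8)^2 ≡ 301^2 = 90601 ≡ 887 (mod 1447)
11^32 = (11^16)^2 ≡ 887^2 = 786769 ≡ 1048 (mod 1447)
11^51 = 11^32 · 11^16 · 11^2 · 11^1 ≡ 1048 · 887 · 121 · 11 ≡ 1071 (mod 1447).

1071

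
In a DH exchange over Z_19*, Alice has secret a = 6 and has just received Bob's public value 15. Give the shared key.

Shared key K = 15^6 mod 19.
15^1 ≡ 15 (mod 19)
15^2 = (15^1)^2 ≡ 15^2 = 225 ≡ 16 (mod 19)
15^4 = (15^2)^2 ≡ 16^2 = 256 ≡ 9 (mod 19)
15^6 = 15^4 · 15^2 ≡ 9 · 16 ≡ 11 (mod 19).

11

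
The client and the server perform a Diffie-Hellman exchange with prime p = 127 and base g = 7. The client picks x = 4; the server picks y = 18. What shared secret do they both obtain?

The client sends A = g^x mod p = 7^4 mod 127.
7^1 ≡ 7 (mod 127)
7^2 = (7^1)^2 ≡ 7^2 = 49 ≡ 49 (mod 127)
7^4 = (7^2)^2 ≡ 49^2 = 2401 ≡ 115 (mod 127)
So A = 115. The server then computes K = A^y mod p = 115^18 mod 127.
115^1 ≡ 115 (mod 127)
115^2 = (115^1)^2 ≡ 115^2 = 13225 ≡ 17 (mod 127)
115^4 = (115^2)^2 ≡ 17^2 = 289 ≡ 35 (mod 127)
115^8 = (115^4)^2 ≡ 35^2 = 1225 ≡ 82 (mod 127)
115^16 = (115^8)^2 ≡ 82^2 = 6724 ≡ 120 (mod 127)
115^18 = 115^16 · 115^2 ≡ 120 · 17 ≡ 8 (mod 127).

8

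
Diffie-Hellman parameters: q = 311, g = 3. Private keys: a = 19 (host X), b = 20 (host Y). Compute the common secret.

Host Y sends B = g^b mod q = 3^20 mod 311.
3^1 ≡ 3 (mod 311)
3^2 = (3^1)^2 ≡ 3^2 = 9 ≡ 9 (mod 311)
3^4 = (3^2)^2 ≡ 9^2 = 81 ≡ 81 (mod 311)
3^8 = (3^4)^2 ≡ 81^2 = 6561 ≡ 30 (mod 311)
3^16 = (3^8)^2 ≡ 30^2 = 900 ≡ 278 (mod 311)
3^20 = 3^16 · 3^4 ≡ 278 · 81 ≡ 126 (mod 311).
So B = 126. Host X then computes K = B^a mod q = 126^19 mod 311.
126^1 ≡ 126 (mod 311)
126^2 = (126^1)^2 ≡ 126^2 = 15876 ≡ 15 (mod 311)
126^4 = (126^2)^2 ≡ 15^2 = 225 ≡ 225 (mod 311)
126^8 = (126^4)^2 ≡ 225^2 = 50625 ≡ 243 (mod 311)
126^16 = (126^8)^2 ≡ 243^2 = 59049 ≡ 270 (mod 311)
126^19 = 126^16 · 126^2 · 126^1 ≡ 270 · 15 · 126 ≡ 260 (mod 311).

260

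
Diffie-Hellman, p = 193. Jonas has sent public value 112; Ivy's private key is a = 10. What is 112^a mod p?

Shared key K = 112^10 mod 193.
112^1 ≡ 112 (mod 193)
112^2 = (112^1)^2 ≡ 112^2 = 12544 ≡ 192 (mod 193)
112^4 = (112^2)^2 ≡ 192^2 = 36864 ≡ 1 (mod 193)
112^8 = (112^4)^2 ≡ 1^2 = 1 ≡ 1 (mod 193)
112^10 = 112^8 · 112^2 ≡ 1 · 192 ≡ 192 (mod 193).

192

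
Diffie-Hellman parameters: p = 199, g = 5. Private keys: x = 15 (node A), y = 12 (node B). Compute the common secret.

Node B sends B = g^y mod p = 5^12 mod 199.
5^1 ≡ 5 (mod 199)
5^2 = (5^1)^2 ≡ 5^2 = 25 ≡ 25 (mod 199)
5^4 = (5^2)^2 ≡ 25^2 = 625 ≡ 28 (mod 199)
5^8 = (5^4)^2 ≡ 28^2 = 784 ≡ 187 (mod 199)
5^12 = 5^8 · 5^4 ≡ 187 · 28 ≡ 62 (mod 199).
So B = 62. Node A then computes K = B^x mod p = 62^15 mod 199.
62^1 ≡ 62 (mod 199)
62^2 = (62^1)^2 ≡ 62^2 = 3844 ≡ 63 (mod 199)
62^4 = (62^2)^2 ≡ 63^2 = 3969 ≡ 188 (mod 199)
62^8 = (62^4)^2 ≡ 188^2 = 35344 ≡ 121 (mod 199)
62^15 = 62^8 · 62^4 · 62^2 · 62^1 ≡ 121 · 188 · 63 · 62 ≡ 188 (mod 199).

188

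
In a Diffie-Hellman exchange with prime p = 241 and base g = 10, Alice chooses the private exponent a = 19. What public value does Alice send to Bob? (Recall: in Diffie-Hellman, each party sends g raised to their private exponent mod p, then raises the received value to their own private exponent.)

Public value = 10^19 mod 241.
10^1 ≡ 10 (mod 241)
10^2 = (10^1)^2 ≡ 10^2 = 100 ≡ 100 (mod 241)
10^4 = (10^2)^2 ≡ 100^2 = 10000 ≡ 119 (mod 241)
10^8 = (10^4)^2 ≡ 119^2 = 14161 ≡ 183 (mod 241)
10^16 = (10^8)^2 ≡ 183^2 = 33489 ≡ 231 (mod 241)
10^19 = 10^16 · 10^2 · 10^1 ≡ 231 · 100 · 10 ≡ 122 (mod 241).

122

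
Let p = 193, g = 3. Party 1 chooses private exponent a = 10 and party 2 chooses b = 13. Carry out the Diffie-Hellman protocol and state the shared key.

9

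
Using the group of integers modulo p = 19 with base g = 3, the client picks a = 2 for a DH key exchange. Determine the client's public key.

9

Public value = 3^2 mod 19.
3^1 ≡ 3 (mod 19)
3^2 = (3^1)^2 ≡ 3^2 = 9 ≡ 9 (mod 19)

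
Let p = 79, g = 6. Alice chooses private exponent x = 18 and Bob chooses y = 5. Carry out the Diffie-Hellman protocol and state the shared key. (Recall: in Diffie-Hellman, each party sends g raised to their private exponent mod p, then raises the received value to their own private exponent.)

Bob sends B = g^y mod p = 6^5 mod 79.
6^1 ≡ 6 (mod 79)
6^2 = (6^1)^2 ≡ 6^2 = 36 ≡ 36 (mod 79)
6^4 = (6^2)^2 ≡ 36^2 = 1296 ≡ 32 (mod 79)
6^5 = 6^4 · 6^1 ≡ 32 · 6 ≡ 34 (mod 79).
So B = 34. Alice then computes K = B^x mod p = 34^18 mod 79.
34^1 ≡ 34 (mod 79)
34^2 = (34^1)^2 ≡ 34^2 = 1156 ≡ 50 (mod 79)
34^4 = (34^2)^2 ≡ 50^2 = 2500 ≡ 51 (mod 79)
34^8 = (34^4)^2 ≡ 51^2 = 2601 ≡ 73 (mod 79)
34^16 = (34^8)^2 ≡ 73^2 = 5329 ≡ 36 (mod 79)
34^18 = 34^16 · 34^2 ≡ 36 · 50 ≡ 62 (mod 79).

62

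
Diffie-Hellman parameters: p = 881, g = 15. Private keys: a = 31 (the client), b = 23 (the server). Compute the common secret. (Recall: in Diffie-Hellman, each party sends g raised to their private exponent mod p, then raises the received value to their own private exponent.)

851

The client sends A = g^a mod p = 15^31 mod 881.
15^1 ≡ 15 (mod 881)
15^2 = (15^1)^2 ≡ 15^2 = 225 ≡ 225 (mod 881)
15^4 = (15^2)^2 ≡ 225^2 = 50625 ≡ 408 (mod 881)
15^8 = (15^4)^2 ≡ 408^2 = 166464 ≡ 836 (mod 881)
15^16 = (15^8)^2 ≡ 836^2 = 698896 ≡ 263 (mod 881)
15^31 = 15^16 · 15^8 · 15^4 · 15^2 · 15^1 ≡ 263 · 836 · 408 · 225 · 15 ≡ 265 (mod 881).
So A = 265. The server then computes K = A^b mod p = 265^23 mod 881.
265^1 ≡ 265 (mod 881)
265^2 = (265^1)^2 ≡ 265^2 = 70225 ≡ 626 (mod 881)
265^4 = (265^2)^2 ≡ 626^2 = 391876 ≡ 712 (mod 881)
265^8 = (265^4)^2 ≡ 712^2 = 506944 ≡ 369 (mod 881)
265^16 = (265^8)^2 ≡ 369^2 = 136161 ≡ 487 (mod 881)
265^23 = 265^16 · 265^4 · 265^2 · 265^1 ≡ 487 · 712 · 626 · 265 ≡ 851 (mod 881).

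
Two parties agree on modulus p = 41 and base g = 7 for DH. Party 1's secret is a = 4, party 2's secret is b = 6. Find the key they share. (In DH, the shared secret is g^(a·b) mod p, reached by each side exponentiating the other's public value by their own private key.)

Party 1 sends A = g^a mod p = 7^4 mod 41.
7^1 ≡ 7 (mod 41)
7^2 = (7^1)^2 ≡ 7^2 = 49 ≡ 8 (mod 41)
7^4 = (7^2)^2 ≡ 8^2 = 64 ≡ 23 (mod 41)
So A = 23. Party 2 then computes K = A^b mod p = 23^6 mod 41.
23^1 ≡ 23 (mod 41)
23^2 = (23^1)^2 ≡ 23^2 = 529 ≡ 37 (mod 41)
23^4 = (23^2)^2 ≡ 37^2 = 1369 ≡ 16 (mod 41)
23^6 = 23^4 · 23^2 ≡ 16 · 37 ≡ 18 (mod 41).

18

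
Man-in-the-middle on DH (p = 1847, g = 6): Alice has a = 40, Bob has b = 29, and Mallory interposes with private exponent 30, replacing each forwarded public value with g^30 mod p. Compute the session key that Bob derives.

969

Bob receives Mallory's public value M = 6^30 mod 1847 instead of the honest one.
6^1 ≡ 6 (mod 1847)
6^2 = (6^1)^2 ≡ 6^2 = 36 ≡ 36 (mod 1847)
6^4 = (6^2)^2 ≡ 36^2 = 1296 ≡ 1296 (mod 1847)
6^8 = (6^4)^2 ≡ 1296^2 = 1679616 ≡ 693 (mod 1847)
6^16 = (6^8)^2 ≡ 693^2 = 480249 ≡ 29 (mod 1847)
6^30 = 6^16 · 6^8 · 6^4 · 6^2 ≡ 29 · 693 · 1296 · 36 ≡ 1306 (mod 1847).
So M = 1306. Bob computes K = M^29 mod 1847.
1306^1 ≡ 1306 (mod 1847)
1306^2 = (1306^1)^2 ≡ 1306^2 = 1705636 ≡ 855 (mod 1847)
1306^4 = (1306^2)^2 ≡ 855^2 = 731025 ≡ 1460 (mod 1847)
1306^8 = (1306^4)^2 ≡ 1460^2 = 2131600 ≡ 162 (mod 1847)
1306^16 = (1306^8)^2 ≡ 162^2 = 26244 ≡ 386 (mod 1847)
1306^29 = 1306^16 · 1306^8 · 1306^4 · 1306^1 ≡ 386 · 162 · 1460 · 1306 ≡ 969 (mod 1847).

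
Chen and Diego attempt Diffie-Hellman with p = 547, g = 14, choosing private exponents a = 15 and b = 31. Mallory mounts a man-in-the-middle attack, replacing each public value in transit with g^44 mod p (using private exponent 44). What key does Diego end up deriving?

Diego receives Mallory's public value M = 14^44 mod 547 instead of the honest one.
14^1 ≡ 14 (mod 547)
14^2 = (14^1)^2 ≡ 14^2 = 196 ≡ 196 (mod 547)
14^4 = (14^2)^2 ≡ 196^2 = 38416 ≡ 126 (mod 547)
14^8 = (14^4)^2 ≡ 126^2 = 15876 ≡ 13 (mod 547)
14^16 = (14^8)^2 ≡ 13^2 = 169 ≡ 169 (mod 547)
14^32 = (14^16)^2 ≡ 169^2 = 28561 ≡ 117 (mod 547)
14^44 = 14^32 · 14^8 · 14^4 ≡ 117 · 13 · 126 ≡ 196 (mod 547).
So M = 196. Diego computes K = M^31 mod 547.
196^1 ≡ 196 (mod 547)
196^2 = (196^1)^2 ≡ 196^2 = 38416 ≡ 126 (mod 547)
196^4 = (196^2)^2 ≡ 126^2 = 15876 ≡ 13 (mod 547)
196^8 = (196^4)^2 ≡ 13^2 = 169 ≡ 169 (mod 547)
196^16 = (196^8)^2 ≡ 169^2 = 28561 ≡ 117 (mod 547)
196^31 = 196^16 · 196^8 · 196^4 · 196^2 · 196^1 ≡ 117 · 169 · 13 · 126 · 196 ≡ 508 (mod 547).

508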